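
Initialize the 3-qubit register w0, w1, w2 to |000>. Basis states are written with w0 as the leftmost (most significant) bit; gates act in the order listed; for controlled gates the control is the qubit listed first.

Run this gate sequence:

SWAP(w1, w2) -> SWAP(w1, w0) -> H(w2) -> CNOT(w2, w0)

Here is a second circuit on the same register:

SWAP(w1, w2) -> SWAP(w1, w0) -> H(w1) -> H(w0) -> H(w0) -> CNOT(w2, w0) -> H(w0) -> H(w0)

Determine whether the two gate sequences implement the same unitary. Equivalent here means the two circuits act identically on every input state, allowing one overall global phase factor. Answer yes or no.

No — the two circuits implement different unitaries, even allowing a global phase.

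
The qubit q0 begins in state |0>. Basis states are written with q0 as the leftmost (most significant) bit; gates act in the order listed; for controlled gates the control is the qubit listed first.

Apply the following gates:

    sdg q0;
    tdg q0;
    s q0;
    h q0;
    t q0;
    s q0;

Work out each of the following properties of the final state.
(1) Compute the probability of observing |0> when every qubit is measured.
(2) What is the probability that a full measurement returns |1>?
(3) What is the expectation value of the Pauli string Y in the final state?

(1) Outcome |0> occurs with probability 1/2.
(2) The probability of measuring |1> is 1/2.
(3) In the final state, Y has expectation sqrt(2)/2.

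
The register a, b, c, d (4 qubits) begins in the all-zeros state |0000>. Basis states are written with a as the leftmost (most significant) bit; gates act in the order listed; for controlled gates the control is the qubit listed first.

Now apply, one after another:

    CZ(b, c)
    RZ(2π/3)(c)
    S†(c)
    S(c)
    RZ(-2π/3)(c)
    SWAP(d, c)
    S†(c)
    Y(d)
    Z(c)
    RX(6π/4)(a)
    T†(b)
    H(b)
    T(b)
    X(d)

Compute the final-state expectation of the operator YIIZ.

In the final state, YIIZ has expectation 1.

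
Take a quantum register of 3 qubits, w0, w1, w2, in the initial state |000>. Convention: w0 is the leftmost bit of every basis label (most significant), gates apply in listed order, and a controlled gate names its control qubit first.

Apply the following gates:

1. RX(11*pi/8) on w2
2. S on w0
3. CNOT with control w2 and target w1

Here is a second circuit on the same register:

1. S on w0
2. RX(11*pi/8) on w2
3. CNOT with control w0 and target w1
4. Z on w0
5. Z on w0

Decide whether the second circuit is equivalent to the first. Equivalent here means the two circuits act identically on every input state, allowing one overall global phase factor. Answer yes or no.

No — the two circuits implement different unitaries, even allowing a global phase.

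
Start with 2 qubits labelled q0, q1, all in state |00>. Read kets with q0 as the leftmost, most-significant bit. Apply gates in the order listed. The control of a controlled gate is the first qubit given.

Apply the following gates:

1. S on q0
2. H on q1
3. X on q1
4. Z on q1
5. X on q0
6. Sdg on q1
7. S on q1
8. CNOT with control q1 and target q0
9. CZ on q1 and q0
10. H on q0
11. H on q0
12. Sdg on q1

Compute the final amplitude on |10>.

The final state's coefficient on |10> equals sqrt(2)/2. Key observation: gates 10-11 undo each other exactly, leaving only the rest of the circuit to track.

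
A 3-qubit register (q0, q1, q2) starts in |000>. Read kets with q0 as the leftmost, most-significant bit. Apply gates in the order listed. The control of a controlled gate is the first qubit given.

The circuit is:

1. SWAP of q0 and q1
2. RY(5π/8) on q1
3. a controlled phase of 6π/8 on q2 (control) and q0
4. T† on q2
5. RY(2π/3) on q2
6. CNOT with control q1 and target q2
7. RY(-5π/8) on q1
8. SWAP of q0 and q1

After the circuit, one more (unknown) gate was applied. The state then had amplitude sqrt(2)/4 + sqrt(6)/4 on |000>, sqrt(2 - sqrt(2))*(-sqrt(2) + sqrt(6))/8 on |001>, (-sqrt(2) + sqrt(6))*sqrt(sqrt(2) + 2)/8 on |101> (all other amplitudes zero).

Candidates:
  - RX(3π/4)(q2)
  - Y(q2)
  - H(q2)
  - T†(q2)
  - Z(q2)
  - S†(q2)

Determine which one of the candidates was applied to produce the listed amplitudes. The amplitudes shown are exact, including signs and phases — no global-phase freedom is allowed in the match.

The applied gate was H(q2).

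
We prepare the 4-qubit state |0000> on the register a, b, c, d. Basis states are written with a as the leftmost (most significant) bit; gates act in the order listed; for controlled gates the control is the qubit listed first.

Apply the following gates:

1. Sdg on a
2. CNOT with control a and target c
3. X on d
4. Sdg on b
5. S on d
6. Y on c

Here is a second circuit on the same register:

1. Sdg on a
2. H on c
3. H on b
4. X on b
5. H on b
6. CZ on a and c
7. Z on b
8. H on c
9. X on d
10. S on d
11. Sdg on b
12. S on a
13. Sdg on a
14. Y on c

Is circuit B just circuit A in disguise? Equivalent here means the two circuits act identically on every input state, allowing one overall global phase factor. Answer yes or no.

Yes — the two circuits implement the same unitary up to a global phase.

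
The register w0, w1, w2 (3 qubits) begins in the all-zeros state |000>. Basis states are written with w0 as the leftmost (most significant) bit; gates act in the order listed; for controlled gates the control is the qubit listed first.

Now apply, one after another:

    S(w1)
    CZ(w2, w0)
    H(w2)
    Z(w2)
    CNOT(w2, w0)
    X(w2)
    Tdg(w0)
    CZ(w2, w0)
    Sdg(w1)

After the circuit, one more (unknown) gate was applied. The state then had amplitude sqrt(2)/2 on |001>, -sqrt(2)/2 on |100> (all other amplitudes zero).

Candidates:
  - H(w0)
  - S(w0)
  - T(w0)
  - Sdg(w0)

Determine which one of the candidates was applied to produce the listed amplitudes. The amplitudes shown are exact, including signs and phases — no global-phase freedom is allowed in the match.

The applied gate was T(w0).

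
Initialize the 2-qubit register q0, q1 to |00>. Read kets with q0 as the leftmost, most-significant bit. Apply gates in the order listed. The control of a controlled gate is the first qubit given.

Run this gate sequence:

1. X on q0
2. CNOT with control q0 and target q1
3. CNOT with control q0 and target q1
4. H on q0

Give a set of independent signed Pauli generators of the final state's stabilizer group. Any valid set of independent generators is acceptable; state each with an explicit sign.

The stabilizer group can be generated by -XI, +IZ, among other valid generating sets. Key observation: gates 2-3 undo each other exactly, leaving only the rest of the circuit to track.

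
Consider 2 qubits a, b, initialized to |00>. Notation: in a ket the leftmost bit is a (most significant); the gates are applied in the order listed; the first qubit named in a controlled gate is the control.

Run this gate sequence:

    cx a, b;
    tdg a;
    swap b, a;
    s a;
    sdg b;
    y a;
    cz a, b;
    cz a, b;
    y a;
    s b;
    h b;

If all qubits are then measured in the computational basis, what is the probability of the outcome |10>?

Outcome |10> occurs with probability 0.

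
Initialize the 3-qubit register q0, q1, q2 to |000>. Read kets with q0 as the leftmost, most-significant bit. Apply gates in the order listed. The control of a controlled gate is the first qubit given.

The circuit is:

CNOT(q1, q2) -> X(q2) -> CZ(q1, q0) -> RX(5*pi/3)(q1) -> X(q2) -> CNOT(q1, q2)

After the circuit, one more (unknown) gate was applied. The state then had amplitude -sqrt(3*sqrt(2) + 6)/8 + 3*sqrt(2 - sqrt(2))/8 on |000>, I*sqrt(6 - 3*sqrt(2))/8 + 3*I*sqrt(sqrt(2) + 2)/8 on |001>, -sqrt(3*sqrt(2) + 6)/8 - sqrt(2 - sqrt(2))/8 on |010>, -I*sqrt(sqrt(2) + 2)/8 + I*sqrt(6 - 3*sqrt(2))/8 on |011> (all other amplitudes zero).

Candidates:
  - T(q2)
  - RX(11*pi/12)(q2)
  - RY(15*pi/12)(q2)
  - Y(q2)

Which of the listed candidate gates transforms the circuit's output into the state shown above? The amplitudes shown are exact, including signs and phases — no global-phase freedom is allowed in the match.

The unique candidate consistent with the amplitudes is RX(11*pi/12)(q2).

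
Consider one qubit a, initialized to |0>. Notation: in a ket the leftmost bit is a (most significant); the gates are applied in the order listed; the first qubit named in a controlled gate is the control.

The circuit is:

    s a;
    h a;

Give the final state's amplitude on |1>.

|1> carries amplitude sqrt(2)/2 in the final state.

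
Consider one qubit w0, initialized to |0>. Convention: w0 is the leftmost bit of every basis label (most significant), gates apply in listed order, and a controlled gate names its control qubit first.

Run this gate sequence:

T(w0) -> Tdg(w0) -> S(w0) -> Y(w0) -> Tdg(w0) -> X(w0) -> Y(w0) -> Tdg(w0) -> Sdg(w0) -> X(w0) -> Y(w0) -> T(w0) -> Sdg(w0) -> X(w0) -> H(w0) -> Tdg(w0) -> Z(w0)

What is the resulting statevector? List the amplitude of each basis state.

The final amplitudes are sqrt(2)*exp(I*pi/4)/2 on |0>, -sqrt(2)/2 on |1>.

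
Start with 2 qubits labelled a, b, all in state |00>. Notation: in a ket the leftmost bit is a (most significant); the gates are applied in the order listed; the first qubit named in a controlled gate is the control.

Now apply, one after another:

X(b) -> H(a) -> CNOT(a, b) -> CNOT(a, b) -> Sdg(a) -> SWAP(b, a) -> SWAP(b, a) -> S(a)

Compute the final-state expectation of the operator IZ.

The expectation value of IZ is -1. Key observation: the block from step 5 through step 8 cancels to the identity and can be dropped.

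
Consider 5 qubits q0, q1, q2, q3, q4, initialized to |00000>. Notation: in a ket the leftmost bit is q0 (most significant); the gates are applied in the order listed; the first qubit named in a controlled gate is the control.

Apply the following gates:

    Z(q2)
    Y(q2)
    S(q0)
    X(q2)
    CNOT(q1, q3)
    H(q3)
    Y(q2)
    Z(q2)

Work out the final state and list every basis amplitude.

The resulting statevector has amplitude sqrt(2)/2 on |00100>, sqrt(2)/2 on |00110>, and 0 on every other basis state.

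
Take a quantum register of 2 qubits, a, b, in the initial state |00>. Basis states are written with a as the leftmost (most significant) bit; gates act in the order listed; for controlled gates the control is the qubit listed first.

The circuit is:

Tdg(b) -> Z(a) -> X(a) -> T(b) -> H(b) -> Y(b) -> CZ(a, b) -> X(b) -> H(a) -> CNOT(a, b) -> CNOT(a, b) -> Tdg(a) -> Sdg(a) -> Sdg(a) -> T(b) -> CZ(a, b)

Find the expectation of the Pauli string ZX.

The expectation value of ZX is sqrt(2)/2.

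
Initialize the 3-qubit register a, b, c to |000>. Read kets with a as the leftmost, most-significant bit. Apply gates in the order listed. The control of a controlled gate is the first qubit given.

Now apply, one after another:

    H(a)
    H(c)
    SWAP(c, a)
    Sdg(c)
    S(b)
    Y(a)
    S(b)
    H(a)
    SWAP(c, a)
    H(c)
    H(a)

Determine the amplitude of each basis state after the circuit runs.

The final amplitudes are sqrt(2)*(-1 - I)/4 on |000>, sqrt(2)*(1 + I)/4 on |001>, 0 on |010>, 0 on |011>, sqrt(2)*(1 - I)/4 on |100>, sqrt(2)*(-1 + I)/4 on |101>, 0 on |110>, 0 on |111>.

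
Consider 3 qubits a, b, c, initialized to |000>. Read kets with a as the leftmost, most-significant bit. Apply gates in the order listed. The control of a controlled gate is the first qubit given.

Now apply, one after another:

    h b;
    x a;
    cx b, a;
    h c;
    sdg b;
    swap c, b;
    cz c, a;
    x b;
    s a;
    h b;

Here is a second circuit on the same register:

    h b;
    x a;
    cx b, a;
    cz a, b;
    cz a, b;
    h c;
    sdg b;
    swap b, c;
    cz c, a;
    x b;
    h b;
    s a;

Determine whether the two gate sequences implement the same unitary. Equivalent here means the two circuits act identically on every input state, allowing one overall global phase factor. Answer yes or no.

Yes, they are equivalent — the unitaries differ by at most a global phase.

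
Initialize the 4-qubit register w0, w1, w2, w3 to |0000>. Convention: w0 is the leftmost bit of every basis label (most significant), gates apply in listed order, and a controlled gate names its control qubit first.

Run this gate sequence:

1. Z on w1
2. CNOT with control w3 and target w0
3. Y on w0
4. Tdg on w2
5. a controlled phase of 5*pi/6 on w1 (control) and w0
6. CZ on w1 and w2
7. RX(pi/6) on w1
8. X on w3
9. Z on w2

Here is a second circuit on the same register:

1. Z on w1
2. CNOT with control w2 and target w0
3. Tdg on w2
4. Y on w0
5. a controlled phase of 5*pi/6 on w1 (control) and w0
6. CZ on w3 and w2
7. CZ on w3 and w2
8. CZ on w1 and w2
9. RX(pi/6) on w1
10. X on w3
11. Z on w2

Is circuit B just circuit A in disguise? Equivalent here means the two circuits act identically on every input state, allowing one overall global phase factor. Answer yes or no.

No: there is an input state on which the two circuits produce genuinely different outputs (not merely differing by a phase).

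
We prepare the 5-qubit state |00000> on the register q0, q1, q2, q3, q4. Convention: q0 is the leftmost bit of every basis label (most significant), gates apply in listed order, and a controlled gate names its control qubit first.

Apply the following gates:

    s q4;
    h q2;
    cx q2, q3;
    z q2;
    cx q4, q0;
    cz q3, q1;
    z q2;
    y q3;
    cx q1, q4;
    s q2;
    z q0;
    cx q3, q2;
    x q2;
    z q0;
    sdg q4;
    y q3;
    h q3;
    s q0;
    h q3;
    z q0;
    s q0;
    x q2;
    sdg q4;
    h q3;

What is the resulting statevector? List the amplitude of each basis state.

The final amplitudes are 1/2 + I/2 on |00100>, 1/2 - I/2 on |00110>, and 0 on every other basis state.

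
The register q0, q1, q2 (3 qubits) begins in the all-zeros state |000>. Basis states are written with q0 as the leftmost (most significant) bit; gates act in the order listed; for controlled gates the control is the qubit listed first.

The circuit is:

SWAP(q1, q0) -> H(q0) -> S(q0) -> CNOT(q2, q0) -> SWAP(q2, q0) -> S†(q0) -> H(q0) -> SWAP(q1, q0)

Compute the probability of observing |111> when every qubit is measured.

Outcome |111> occurs with probability 0.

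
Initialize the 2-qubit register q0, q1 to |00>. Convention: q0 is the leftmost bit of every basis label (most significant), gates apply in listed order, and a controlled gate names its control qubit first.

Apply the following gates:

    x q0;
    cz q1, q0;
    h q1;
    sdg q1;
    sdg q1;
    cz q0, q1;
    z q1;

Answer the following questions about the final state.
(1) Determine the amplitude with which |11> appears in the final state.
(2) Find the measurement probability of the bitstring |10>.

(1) |11> carries amplitude -sqrt(2)/2 in the final state.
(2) Outcome |10> occurs with probability 1/2.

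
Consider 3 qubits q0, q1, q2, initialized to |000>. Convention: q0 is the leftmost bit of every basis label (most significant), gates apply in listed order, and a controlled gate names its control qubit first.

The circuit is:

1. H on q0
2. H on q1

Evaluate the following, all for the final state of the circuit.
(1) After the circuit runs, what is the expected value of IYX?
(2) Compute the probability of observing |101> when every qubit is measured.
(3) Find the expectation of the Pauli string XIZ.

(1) The observable IYX averages to 0.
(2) Outcome |101> occurs with probability 0.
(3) The expectation value of XIZ is 1.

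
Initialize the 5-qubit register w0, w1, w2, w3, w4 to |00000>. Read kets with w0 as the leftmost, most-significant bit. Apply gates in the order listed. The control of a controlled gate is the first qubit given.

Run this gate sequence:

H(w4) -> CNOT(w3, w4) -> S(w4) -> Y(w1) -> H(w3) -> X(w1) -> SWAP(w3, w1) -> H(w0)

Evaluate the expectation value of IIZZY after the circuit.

The expectation value of IIZZY is 1.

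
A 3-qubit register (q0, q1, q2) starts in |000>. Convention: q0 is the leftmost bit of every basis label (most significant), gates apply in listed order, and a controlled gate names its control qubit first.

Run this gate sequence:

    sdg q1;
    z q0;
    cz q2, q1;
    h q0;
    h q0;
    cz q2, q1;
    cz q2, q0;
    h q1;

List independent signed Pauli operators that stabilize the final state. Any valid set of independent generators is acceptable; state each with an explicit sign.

The stabilizer group can be generated by +IXI, +ZII, +IIZ, among other valid generating sets.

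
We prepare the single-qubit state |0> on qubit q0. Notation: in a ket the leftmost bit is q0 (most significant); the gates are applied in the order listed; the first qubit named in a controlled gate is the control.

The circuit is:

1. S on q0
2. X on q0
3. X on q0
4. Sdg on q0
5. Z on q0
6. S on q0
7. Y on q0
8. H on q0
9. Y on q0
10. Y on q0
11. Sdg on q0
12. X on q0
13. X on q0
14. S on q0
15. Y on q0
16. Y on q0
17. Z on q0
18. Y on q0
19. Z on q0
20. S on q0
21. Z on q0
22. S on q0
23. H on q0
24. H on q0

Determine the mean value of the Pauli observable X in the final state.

The expectation value of X is 1.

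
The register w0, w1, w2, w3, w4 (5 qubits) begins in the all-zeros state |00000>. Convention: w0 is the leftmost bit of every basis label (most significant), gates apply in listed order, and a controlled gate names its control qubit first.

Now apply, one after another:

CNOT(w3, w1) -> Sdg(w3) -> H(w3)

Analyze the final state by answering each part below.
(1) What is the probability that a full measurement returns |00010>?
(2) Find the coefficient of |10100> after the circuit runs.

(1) Outcome |00010> occurs with probability 1/2.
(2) The amplitude on |10100> is 0.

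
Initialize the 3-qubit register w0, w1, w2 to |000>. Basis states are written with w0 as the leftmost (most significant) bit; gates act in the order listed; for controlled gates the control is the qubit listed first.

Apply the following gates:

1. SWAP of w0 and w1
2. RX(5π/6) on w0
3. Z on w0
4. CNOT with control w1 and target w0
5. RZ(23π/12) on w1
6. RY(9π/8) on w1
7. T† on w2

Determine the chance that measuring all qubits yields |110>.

The probability of measuring |110> is (sqrt(3) + 2)*(sqrt(sqrt(2) + 2) + 2)/16.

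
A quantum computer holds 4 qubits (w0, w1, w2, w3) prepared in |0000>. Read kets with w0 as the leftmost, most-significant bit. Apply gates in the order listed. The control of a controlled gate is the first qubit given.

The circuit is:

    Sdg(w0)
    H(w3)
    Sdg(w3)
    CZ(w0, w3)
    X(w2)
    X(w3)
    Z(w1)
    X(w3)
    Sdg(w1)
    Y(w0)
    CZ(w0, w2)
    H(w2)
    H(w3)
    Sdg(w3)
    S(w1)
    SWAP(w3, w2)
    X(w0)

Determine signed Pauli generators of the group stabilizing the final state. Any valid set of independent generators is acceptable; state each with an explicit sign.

The final state is stabilized by the group generated by +IIXI, -IIIX, +ZIII, +IZII; other independent generating sets are equally valid.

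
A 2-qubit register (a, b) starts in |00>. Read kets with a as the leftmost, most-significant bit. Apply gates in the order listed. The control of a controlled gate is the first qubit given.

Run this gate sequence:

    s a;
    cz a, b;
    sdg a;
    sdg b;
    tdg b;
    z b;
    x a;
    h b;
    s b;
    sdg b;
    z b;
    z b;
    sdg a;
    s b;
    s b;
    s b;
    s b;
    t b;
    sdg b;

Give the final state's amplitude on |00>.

The final state's coefficient on |00> equals 0.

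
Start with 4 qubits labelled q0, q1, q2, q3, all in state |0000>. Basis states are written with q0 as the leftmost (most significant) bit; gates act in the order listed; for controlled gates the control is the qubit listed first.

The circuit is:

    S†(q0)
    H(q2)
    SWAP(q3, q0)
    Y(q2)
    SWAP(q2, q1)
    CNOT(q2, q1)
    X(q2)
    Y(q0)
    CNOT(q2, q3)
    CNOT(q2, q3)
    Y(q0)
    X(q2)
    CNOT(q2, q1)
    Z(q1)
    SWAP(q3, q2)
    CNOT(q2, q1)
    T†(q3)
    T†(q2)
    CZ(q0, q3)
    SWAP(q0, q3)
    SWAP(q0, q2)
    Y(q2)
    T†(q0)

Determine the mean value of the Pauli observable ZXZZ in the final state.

In the final state, ZXZZ has expectation -1. Key observation: gates 6-13 undo each other exactly, leaving only the rest of the circuit to track.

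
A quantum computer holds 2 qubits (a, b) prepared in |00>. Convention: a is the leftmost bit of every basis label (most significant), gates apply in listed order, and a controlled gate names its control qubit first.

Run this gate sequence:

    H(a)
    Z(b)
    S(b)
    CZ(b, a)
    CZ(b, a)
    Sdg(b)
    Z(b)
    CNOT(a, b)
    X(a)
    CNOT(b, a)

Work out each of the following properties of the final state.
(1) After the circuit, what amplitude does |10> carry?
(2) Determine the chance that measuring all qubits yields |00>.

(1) |10> carries amplitude sqrt(2)/2 in the final state. Key observation: the block from step 2 through step 7 cancels to the identity and can be dropped.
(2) Outcome |00> occurs with probability 0.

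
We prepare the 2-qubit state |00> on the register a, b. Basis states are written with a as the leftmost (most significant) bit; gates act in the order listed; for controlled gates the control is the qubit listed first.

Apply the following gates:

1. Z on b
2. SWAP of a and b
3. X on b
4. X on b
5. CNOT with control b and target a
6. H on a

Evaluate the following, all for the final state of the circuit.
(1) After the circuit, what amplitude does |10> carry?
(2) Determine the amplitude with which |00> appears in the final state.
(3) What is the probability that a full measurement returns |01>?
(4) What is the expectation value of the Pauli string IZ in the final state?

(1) The amplitude on |10> is sqrt(2)/2.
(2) |00> carries amplitude sqrt(2)/2 in the final state.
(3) The probability of measuring |01> is 0.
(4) The observable IZ averages to 1.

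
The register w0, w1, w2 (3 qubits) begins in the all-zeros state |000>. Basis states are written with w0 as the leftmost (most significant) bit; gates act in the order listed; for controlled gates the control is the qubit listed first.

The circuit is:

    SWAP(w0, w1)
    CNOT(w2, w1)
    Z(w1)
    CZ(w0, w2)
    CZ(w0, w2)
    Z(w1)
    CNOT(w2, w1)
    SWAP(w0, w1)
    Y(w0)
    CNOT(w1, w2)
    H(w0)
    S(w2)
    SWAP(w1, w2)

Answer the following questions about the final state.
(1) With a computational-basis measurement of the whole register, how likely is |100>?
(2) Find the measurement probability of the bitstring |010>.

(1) A full measurement returns |100> with probability 1/2.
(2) A full measurement returns |010> with probability 0.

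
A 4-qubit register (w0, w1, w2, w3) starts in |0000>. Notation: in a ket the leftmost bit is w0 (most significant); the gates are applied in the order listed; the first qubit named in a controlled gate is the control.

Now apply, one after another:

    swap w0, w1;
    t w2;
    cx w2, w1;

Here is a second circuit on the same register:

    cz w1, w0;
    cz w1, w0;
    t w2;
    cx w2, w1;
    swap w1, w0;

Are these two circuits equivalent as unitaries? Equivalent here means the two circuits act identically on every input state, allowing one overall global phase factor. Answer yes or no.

No — the two circuits implement different unitaries, even allowing a global phase.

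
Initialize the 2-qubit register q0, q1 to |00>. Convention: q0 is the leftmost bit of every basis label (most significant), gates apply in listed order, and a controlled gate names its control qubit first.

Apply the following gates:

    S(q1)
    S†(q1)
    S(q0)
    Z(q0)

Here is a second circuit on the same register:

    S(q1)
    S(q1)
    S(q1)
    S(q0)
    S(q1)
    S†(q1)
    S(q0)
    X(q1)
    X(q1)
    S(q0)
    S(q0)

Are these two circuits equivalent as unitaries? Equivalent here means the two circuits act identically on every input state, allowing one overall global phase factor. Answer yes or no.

No: there is an input state on which the two circuits produce genuinely different outputs (not merely differing by a phase).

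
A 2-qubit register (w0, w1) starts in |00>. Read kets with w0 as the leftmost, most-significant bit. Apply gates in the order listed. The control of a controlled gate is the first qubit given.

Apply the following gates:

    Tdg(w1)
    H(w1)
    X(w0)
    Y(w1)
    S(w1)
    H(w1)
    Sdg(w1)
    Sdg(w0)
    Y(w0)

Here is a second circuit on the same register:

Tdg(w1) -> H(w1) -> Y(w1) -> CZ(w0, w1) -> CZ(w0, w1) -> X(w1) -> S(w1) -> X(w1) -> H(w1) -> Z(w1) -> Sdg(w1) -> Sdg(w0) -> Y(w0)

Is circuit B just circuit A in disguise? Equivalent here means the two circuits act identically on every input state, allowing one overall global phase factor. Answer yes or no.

No, they are not equivalent — no single phase factor reconciles the two unitaries.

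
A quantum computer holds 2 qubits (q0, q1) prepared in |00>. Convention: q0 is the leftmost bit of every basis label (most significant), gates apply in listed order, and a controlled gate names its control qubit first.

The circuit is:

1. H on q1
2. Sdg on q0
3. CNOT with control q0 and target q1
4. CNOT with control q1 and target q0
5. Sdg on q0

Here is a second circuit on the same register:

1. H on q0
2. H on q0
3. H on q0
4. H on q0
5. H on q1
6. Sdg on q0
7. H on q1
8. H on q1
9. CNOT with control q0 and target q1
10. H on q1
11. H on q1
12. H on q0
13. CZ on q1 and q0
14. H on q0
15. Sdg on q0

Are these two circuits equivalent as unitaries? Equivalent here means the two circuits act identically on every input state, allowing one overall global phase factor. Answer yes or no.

Yes — the two circuits implement the same unitary up to a global phase.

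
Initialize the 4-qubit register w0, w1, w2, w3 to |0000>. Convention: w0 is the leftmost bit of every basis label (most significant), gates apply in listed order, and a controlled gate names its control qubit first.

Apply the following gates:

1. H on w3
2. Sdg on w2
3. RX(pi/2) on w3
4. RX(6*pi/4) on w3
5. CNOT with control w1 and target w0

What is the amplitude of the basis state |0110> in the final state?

The final state's coefficient on |0110> equals 0.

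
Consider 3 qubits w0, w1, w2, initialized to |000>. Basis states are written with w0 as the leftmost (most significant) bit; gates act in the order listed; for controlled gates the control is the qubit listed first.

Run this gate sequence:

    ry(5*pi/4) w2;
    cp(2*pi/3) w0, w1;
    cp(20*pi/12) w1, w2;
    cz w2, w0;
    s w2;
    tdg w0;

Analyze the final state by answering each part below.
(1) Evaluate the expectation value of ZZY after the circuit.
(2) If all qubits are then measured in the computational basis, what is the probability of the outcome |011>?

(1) In the final state, ZZY has expectation -sqrt(2)/2.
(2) Outcome |011> occurs with probability 0.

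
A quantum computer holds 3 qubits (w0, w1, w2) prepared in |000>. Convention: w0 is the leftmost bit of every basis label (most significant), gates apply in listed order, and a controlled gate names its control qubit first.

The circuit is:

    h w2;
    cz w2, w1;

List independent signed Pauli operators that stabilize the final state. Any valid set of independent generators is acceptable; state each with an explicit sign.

The stabilizer group can be generated by +IIX, +ZII, +IZI, among other valid generating sets.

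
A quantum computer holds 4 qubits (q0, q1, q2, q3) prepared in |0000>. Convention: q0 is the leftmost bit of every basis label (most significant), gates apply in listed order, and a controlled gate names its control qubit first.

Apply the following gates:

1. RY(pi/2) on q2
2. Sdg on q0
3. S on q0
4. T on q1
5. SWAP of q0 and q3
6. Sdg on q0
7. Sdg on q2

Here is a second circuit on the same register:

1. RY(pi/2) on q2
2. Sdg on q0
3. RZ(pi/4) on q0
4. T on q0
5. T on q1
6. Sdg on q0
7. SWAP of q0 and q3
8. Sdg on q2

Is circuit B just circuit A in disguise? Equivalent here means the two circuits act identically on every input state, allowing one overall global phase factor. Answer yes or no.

No — the two circuits implement different unitaries, even allowing a global phase.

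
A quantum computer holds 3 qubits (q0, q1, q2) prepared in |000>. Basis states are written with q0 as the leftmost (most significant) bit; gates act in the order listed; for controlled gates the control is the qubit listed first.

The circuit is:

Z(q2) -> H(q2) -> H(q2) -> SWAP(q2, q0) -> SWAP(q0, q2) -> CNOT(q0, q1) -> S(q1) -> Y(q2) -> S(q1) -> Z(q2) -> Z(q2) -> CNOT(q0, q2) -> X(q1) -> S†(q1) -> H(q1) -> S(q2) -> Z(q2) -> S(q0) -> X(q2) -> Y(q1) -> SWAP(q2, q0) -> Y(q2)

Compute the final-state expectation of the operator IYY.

The observable IYY averages to 0.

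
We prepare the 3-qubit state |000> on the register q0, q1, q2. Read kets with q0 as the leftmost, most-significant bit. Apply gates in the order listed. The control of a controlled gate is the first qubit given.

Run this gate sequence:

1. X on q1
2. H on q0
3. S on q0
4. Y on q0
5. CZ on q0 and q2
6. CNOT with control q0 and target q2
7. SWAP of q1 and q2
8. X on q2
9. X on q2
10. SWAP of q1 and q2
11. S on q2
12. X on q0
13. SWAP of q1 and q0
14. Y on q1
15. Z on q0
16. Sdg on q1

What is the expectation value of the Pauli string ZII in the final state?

In the final state, ZII has expectation -1. Key observation: steps 7-10 multiply out to the identity, so the circuit reduces to the remaining gates.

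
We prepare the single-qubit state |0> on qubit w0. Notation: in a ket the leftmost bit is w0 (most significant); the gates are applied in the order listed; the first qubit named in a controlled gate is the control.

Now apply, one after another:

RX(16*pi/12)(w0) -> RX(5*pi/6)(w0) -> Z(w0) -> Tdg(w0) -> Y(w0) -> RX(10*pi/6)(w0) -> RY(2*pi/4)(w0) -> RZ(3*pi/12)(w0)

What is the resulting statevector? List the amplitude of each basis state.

The resulting statevector has amplitude (-3 + sqrt(3) - I + sqrt(3)*I + (1 + sqrt(3) + sqrt(3)*I + 3*I)*exp(I*pi/4))*exp(5*I*pi/8)/8 on |0>, (-3 + sqrt(3) - sqrt(3)*I - (-sqrt(3) - 1 + sqrt(3)*I + 3*I)*exp(I*pi/4) + I)*exp(7*I*pi/8)/8 on |1>.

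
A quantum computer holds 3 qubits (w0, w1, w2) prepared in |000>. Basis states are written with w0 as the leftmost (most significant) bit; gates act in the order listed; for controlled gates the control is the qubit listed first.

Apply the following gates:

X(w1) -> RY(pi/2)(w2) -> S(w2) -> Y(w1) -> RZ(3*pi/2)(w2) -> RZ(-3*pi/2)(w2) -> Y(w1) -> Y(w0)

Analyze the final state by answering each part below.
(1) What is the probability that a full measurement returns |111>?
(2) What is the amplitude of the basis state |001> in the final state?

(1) A full measurement returns |111> with probability 1/2. Key observation: steps 4-7 multiply out to the identity, so the circuit reduces to the remaining gates.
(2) The final state's coefficient on |001> equals 0.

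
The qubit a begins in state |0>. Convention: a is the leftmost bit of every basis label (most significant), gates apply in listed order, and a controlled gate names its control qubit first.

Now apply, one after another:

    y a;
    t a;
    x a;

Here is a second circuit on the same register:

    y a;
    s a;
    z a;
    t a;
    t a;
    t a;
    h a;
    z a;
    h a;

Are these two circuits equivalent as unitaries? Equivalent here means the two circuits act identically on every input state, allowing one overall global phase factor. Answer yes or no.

Yes: on every input state the two circuits agree up to one overall phase factor.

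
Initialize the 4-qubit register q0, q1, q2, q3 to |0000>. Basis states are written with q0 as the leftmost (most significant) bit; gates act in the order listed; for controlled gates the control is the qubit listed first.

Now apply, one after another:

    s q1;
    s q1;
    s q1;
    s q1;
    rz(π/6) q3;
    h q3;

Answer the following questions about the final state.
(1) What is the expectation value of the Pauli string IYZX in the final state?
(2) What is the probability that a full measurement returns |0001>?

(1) The observable IYZX averages to 0. Key observation: steps 1-4 multiply out to the identity, so the circuit reduces to the remaining gates.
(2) Outcome |0001> occurs with probability 1/2.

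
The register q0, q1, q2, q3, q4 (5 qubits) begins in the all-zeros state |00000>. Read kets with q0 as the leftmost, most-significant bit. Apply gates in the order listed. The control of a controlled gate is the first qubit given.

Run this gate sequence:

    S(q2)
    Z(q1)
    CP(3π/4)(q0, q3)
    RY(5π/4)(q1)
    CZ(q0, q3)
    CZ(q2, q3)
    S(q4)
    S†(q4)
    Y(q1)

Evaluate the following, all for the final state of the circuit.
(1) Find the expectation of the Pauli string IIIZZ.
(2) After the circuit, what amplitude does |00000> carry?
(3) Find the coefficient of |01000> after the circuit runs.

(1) The observable IIIZZ averages to 1. Key observation: steps 7-8 multiply out to the identity, so the circuit reduces to the remaining gates.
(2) The final state's coefficient on |00000> equals -I*sqrt(sqrt(2) + 2)/2.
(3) The amplitude on |01000> is -I*sqrt(2 - sqrt(2))/2.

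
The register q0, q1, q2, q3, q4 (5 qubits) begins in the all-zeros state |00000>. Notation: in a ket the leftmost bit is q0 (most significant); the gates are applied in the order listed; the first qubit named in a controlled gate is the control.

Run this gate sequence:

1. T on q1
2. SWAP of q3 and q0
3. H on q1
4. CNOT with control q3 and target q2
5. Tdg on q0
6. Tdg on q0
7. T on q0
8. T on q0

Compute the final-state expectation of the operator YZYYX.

The observable YZYYX averages to 0. Key observation: the block from step 5 through step 8 cancels to the identity and can be dropped.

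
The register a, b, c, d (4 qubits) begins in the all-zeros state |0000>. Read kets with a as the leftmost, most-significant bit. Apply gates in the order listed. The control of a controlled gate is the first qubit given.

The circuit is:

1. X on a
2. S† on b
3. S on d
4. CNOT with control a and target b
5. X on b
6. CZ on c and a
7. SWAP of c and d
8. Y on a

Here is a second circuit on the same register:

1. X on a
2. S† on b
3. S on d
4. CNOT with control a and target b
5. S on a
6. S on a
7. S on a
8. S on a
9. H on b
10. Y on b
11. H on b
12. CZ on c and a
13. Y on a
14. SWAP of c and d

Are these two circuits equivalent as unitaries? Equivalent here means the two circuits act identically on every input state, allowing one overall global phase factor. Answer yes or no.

No: there is an input state on which the two circuits produce genuinely different outputs (not merely differing by a phase).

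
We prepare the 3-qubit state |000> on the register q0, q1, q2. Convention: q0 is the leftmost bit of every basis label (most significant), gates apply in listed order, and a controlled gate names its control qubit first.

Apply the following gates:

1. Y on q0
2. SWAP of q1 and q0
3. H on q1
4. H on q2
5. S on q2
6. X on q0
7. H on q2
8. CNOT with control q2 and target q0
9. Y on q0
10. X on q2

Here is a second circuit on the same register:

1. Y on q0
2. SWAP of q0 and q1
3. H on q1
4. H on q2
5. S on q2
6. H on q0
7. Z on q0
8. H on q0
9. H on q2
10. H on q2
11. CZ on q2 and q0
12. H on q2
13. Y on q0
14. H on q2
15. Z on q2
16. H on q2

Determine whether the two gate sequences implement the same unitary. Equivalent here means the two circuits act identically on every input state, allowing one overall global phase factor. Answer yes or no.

No, they are not equivalent — no single phase factor reconciles the two unitaries.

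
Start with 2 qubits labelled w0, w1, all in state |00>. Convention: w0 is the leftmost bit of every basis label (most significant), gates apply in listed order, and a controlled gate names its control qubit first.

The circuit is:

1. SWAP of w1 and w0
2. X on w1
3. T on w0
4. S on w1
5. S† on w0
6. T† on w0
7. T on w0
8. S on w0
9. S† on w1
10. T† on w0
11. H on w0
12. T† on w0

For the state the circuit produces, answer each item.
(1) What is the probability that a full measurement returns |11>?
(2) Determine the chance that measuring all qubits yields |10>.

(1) A full measurement returns |11> with probability 1/2. Key observation: gates 3-10 undo each other exactly, leaving only the rest of the circuit to track.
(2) The probability of measuring |10> is 0.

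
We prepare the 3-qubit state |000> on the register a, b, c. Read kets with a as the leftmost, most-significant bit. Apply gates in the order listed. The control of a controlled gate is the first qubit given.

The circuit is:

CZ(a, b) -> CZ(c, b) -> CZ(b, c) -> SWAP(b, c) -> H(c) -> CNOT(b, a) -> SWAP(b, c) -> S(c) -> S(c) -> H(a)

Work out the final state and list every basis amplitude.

The final amplitudes are 1/2 on |000>, 0 on |001>, 1/2 on |010>, 0 on |011>, 1/2 on |100>, 0 on |101>, 1/2 on |110>, 0 on |111>.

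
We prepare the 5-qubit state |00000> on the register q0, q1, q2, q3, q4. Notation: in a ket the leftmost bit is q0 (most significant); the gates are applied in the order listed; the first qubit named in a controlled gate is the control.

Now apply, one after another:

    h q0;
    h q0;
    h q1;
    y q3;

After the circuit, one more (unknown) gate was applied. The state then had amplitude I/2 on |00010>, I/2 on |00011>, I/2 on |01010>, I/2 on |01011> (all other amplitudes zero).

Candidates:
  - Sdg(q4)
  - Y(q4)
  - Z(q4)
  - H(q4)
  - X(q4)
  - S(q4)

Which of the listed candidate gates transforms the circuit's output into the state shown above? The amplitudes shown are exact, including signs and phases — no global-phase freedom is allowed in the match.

The unique candidate consistent with the amplitudes is H(q4). Key observation: gates 1-2 undo each other exactly, leaving only the rest of the circuit to track.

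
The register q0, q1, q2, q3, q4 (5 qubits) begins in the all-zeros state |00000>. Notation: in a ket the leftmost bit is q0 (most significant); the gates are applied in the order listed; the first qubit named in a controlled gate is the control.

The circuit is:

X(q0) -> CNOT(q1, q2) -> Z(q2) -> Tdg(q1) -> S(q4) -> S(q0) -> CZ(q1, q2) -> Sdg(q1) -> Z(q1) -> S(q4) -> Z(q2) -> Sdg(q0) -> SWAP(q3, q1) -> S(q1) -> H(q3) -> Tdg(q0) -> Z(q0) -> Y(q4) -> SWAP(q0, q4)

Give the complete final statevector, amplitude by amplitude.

The final amplitudes are -sqrt(2)*exp(I*pi/4)/2 on |10001>, -sqrt(2)*exp(I*pi/4)/2 on |10011>, and 0 on every other basis state.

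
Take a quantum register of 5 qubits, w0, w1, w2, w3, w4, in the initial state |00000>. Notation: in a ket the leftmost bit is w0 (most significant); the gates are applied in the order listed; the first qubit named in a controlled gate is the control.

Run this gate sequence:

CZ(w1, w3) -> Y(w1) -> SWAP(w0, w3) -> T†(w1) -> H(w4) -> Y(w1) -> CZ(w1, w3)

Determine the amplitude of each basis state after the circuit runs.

The resulting statevector has amplitude -sqrt(2)*exp(3*I*pi/4)/2 on |00000>, -sqrt(2)*exp(3*I*pi/4)/2 on |00001>, and 0 on every other basis state.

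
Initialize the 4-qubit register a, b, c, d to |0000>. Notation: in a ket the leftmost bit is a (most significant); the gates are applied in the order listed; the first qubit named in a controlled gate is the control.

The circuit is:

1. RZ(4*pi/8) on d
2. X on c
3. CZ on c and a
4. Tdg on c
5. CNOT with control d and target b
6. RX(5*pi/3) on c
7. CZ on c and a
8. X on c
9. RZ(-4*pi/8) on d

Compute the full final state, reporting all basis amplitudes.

The final amplitudes are sqrt(3)*exp(3*I*pi/4)/2 on |0000>, -exp(I*pi/4)/2 on |0010>, and 0 on every other basis state.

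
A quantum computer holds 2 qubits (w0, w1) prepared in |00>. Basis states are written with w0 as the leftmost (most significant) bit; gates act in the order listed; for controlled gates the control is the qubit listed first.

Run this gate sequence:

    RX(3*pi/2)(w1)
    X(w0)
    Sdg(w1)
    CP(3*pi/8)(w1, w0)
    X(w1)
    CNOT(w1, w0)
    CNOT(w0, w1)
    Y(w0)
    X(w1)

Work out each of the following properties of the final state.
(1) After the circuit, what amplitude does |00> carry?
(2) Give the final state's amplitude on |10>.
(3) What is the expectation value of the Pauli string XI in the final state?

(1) The amplitude on |00> is sqrt(2)*exp(7*I*pi/8)/2.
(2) The final state's coefficient on |10> equals -sqrt(2)*I/2.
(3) The expectation value of XI is (1 + exp(3*I*pi/4))*exp(5*I*pi/8)/2.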